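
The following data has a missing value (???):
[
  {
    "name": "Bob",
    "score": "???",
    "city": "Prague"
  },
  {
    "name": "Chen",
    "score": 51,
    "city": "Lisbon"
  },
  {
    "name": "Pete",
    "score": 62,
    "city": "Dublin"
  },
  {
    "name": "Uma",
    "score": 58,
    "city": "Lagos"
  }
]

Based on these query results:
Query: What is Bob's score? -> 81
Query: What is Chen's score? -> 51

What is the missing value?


The missing value is Bob's score
From query: Bob's score = 81

ANSWER: 81


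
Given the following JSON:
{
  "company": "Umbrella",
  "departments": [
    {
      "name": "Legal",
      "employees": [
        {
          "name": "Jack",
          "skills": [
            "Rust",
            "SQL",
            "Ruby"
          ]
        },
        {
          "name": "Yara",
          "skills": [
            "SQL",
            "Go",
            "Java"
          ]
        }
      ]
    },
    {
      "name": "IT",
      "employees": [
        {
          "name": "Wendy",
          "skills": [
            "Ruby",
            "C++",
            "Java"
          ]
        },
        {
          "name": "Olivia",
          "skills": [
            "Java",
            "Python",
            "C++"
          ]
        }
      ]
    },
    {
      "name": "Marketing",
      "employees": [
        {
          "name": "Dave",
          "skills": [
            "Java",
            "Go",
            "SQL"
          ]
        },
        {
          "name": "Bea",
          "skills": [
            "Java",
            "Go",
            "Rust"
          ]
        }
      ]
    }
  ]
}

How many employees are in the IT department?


Path: departments[1].employees
Count: 2

ANSWER: 2


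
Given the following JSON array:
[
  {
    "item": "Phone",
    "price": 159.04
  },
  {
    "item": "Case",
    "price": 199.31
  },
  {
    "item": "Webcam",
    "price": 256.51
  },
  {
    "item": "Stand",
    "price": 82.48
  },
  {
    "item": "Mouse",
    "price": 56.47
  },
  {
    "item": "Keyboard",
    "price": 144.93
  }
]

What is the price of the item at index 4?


Array index 4 -> Mouse
price = 56.47

ANSWER: 56.47


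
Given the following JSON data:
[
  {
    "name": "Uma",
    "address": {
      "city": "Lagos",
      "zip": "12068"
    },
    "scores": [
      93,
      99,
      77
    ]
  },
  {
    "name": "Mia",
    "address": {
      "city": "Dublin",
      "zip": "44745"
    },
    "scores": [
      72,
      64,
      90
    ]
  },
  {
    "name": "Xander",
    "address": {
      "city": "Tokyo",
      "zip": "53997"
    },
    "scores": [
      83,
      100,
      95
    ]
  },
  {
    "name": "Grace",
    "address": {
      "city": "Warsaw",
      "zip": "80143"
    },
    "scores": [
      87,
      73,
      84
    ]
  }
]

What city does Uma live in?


Path: records[0].address.city
Value: Lagos

ANSWER: Lagos


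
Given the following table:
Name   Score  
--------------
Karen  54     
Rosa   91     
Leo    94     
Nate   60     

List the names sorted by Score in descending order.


Sorting by Score (descending):
  Leo: 94
  Rosa: 91
  Nate: 60
  Karen: 54


ANSWER: Leo, Rosa, Nate, Karen


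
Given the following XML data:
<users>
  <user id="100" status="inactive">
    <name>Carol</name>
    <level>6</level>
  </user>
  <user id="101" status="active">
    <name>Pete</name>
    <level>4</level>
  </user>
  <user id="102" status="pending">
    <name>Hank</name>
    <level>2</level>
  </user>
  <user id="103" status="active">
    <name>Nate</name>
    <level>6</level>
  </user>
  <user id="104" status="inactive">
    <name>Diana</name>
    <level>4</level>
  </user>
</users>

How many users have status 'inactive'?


Counting users with status='inactive':
  Carol (id=100) -> MATCH
  Diana (id=104) -> MATCH
Count: 2

ANSWER: 2


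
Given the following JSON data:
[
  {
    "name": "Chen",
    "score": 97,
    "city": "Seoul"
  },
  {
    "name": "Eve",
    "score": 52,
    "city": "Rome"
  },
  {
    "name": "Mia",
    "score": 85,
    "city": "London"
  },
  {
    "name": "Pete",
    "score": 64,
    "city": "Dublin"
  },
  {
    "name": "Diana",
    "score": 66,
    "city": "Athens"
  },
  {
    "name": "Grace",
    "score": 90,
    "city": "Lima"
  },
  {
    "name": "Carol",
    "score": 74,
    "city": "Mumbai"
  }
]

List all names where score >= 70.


Filtering records where score >= 70:
  Chen (score=97) -> YES
  Eve (score=52) -> no
  Mia (score=85) -> YES
  Pete (score=64) -> no
  Diana (score=66) -> no
  Grace (score=90) -> YES
  Carol (score=74) -> YES


ANSWER: Chen, Mia, Grace, Carol


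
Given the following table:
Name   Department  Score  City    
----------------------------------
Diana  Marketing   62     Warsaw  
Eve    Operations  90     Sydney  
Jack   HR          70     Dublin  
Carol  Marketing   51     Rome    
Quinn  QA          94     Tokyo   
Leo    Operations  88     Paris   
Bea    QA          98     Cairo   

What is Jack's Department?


Row 3: Jack
Department = HR

ANSWER: HR


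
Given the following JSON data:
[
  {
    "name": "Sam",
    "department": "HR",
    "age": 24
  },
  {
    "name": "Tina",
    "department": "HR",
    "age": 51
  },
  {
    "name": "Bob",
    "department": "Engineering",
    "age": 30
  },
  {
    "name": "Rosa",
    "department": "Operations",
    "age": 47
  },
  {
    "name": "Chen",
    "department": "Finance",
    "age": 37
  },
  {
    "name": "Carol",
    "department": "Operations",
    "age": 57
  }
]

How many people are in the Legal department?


Scanning records for department = Legal
  No matches found
Count: 0

ANSWER: 0


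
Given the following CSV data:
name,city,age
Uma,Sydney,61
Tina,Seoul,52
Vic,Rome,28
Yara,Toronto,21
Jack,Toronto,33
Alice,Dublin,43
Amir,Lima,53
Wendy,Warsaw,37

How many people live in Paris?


Scanning city column for 'Paris':
Total matches: 0

ANSWER: 0


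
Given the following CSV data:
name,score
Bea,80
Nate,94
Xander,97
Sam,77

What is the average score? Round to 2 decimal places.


Scores: 80, 94, 97, 77
Sum = 348
Count = 4
Average = 348 / 4 = 87.00

ANSWER: 87.00


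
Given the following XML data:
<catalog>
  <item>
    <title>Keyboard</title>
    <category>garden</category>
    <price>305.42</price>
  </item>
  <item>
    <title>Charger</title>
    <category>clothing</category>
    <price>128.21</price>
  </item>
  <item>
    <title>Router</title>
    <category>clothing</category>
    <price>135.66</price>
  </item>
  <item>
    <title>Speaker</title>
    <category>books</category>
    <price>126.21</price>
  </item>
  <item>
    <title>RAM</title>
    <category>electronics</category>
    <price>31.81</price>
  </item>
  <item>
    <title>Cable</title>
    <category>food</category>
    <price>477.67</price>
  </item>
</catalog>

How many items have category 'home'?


Scanning <item> elements for <category>home</category>:
Count: 0

ANSWER: 0


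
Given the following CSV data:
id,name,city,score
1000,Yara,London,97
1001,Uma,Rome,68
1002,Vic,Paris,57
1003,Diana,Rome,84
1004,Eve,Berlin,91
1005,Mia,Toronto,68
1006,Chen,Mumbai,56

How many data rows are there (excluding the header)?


Counting rows (excluding header):
Header: id,name,city,score
Data rows: 7

ANSWER: 7


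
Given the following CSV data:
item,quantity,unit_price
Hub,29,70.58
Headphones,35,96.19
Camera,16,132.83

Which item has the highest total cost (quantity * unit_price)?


Computing row totals:
  Hub: 2046.82
  Headphones: 3366.65
  Camera: 2125.28
Maximum: Headphones (3366.65)

ANSWER: Headphones


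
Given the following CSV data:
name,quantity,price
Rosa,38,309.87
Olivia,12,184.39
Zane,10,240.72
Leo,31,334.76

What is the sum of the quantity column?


Values in 'quantity' column:
  Row 1: 38
  Row 2: 12
  Row 3: 10
  Row 4: 31
Sum = 38 + 12 + 10 + 31 = 91

ANSWER: 91


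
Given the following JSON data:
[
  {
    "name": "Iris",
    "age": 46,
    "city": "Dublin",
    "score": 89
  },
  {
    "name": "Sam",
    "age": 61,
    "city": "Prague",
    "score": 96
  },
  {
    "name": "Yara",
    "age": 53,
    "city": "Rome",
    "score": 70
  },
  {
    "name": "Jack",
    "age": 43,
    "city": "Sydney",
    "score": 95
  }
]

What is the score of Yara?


Looking up record where name = Yara
Record index: 2
Field 'score' = 70

ANSWER: 70


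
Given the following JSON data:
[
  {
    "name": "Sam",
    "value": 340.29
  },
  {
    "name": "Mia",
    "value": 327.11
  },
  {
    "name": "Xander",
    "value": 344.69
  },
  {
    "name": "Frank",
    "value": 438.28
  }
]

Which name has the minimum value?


Comparing values:
  Sam: 340.29
  Mia: 327.11
  Xander: 344.69
  Frank: 438.28
Minimum: Mia (327.11)

ANSWER: Mia


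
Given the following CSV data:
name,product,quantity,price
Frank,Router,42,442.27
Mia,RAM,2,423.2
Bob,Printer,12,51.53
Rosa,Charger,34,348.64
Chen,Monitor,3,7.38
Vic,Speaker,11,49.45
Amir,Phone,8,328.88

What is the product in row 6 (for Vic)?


Row 6: Vic
Column 'product' = Speaker

ANSWER: Speaker


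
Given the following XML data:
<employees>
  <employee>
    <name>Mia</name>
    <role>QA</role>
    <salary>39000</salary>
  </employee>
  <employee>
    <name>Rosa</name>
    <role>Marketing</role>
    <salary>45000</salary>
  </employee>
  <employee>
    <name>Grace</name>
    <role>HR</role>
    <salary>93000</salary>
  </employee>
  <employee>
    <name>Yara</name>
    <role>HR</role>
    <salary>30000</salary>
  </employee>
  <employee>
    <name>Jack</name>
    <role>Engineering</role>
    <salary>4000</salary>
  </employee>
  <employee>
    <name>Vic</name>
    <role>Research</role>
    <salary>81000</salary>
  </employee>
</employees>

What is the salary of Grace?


Searching for <employee> with <name>Grace</name>
Found at position 3
<salary>93000</salary>

ANSWER: 93000


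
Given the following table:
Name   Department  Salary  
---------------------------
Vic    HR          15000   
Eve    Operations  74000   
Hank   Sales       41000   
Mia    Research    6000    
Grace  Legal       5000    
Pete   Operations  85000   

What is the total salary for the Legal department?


Legal department members:
  Grace: 5000
Total = 5000 = 5000

ANSWER: 5000


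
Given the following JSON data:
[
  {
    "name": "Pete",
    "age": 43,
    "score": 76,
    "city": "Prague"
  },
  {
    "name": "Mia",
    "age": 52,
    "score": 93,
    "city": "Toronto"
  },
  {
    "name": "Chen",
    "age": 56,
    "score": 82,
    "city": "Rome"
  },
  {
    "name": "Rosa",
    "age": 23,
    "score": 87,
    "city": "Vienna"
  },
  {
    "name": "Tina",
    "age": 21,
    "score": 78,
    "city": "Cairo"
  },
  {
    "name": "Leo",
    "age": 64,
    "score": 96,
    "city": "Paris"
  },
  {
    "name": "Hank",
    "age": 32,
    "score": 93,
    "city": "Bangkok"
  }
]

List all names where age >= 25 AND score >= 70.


Checking both conditions:
  Pete (age=43, score=76) -> YES
  Mia (age=52, score=93) -> YES
  Chen (age=56, score=82) -> YES
  Rosa (age=23, score=87) -> no
  Tina (age=21, score=78) -> no
  Leo (age=64, score=96) -> YES
  Hank (age=32, score=93) -> YES


ANSWER: Pete, Mia, Chen, Leo, Hank


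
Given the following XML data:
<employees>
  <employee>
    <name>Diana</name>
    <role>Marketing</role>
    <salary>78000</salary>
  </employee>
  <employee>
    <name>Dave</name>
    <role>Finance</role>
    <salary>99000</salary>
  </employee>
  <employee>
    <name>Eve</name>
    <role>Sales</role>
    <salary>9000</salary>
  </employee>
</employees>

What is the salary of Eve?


Searching for <employee> with <name>Eve</name>
Found at position 3
<salary>9000</salary>

ANSWER: 9000


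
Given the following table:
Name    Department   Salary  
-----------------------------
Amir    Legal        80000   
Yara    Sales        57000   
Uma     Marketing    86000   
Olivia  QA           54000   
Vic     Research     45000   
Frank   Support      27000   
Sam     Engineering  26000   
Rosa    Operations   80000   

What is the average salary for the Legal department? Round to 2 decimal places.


Legal department members:
  Amir: 80000
Sum = 80000
Count = 1
Average = 80000 / 1 = 80000.00

ANSWER: 80000.00


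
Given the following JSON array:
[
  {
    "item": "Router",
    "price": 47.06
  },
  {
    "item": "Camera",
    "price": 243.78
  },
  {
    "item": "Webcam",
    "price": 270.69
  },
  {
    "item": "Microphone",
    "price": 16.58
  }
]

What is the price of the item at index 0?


Array index 0 -> Router
price = 47.06

ANSWER: 47.06


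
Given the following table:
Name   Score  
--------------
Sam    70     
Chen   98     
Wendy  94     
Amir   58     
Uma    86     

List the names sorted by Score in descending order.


Sorting by Score (descending):
  Chen: 98
  Wendy: 94
  Uma: 86
  Sam: 70
  Amir: 58


ANSWER: Chen, Wendy, Uma, Sam, Amir


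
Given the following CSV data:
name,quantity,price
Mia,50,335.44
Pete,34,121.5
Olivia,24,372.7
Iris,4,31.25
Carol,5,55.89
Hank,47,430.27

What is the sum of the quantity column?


Values in 'quantity' column:
  Row 1: 50
  Row 2: 34
  Row 3: 24
  Row 4: 4
  Row 5: 5
  Row 6: 47
Sum = 50 + 34 + 24 + 4 + 5 + 47 = 164

ANSWER: 164


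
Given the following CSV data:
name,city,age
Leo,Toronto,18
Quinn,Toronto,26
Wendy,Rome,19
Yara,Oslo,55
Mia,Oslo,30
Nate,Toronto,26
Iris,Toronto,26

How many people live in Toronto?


Scanning city column for 'Toronto':
  Row 1: Leo -> MATCH
  Row 2: Quinn -> MATCH
  Row 6: Nate -> MATCH
  Row 7: Iris -> MATCH
Total matches: 4

ANSWER: 4


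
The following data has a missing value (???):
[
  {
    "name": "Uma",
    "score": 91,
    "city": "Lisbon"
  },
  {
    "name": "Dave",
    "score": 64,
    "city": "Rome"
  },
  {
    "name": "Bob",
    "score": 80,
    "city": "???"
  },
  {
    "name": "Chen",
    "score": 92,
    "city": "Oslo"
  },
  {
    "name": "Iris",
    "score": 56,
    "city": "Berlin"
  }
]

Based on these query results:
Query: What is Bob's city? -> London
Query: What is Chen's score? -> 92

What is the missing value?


The missing value is Bob's city
From query: Bob's city = London

ANSWER: London


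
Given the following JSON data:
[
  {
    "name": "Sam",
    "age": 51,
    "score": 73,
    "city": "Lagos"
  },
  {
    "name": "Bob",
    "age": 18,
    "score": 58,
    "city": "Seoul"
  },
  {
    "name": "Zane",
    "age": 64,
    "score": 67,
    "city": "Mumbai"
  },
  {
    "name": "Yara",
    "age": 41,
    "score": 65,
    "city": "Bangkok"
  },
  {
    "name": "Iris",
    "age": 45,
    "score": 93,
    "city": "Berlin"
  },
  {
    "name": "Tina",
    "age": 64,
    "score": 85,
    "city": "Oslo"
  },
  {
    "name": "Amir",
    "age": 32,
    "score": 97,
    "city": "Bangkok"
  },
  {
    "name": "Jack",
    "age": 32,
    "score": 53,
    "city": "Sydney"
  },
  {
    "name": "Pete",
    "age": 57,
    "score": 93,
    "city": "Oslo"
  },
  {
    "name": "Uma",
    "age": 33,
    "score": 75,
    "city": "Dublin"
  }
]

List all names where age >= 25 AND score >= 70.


Checking both conditions:
  Sam (age=51, score=73) -> YES
  Bob (age=18, score=58) -> no
  Zane (age=64, score=67) -> no
  Yara (age=41, score=65) -> no
  Iris (age=45, score=93) -> YES
  Tina (age=64, score=85) -> YES
  Amir (age=32, score=97) -> YES
  Jack (age=32, score=53) -> no
  Pete (age=57, score=93) -> YES
  Uma (age=33, score=75) -> YES


ANSWER: Sam, Iris, Tina, Amir, Pete, Uma


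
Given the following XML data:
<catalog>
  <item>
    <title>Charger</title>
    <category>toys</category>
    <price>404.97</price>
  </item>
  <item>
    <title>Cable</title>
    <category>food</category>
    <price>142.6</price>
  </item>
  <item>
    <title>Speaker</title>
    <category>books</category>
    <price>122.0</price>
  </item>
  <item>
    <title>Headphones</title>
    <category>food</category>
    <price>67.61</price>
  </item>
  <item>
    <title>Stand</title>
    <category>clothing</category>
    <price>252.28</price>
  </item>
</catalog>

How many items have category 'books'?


Scanning <item> elements for <category>books</category>:
  Item 3: Speaker -> MATCH
Count: 1

ANSWER: 1


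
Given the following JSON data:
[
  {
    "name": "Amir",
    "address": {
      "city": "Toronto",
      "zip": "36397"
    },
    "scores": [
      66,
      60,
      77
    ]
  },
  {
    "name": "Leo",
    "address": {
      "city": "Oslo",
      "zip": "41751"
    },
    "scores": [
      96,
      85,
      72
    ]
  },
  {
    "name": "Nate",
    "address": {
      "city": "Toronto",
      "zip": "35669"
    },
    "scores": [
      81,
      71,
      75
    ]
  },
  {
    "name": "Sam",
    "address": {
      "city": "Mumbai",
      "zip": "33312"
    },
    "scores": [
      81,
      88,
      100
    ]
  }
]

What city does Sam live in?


Path: records[3].address.city
Value: Mumbai

ANSWER: Mumbai


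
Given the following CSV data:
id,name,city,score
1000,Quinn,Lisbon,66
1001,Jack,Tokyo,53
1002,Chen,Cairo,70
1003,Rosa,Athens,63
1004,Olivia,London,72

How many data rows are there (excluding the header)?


Counting rows (excluding header):
Header: id,name,city,score
Data rows: 5

ANSWER: 5


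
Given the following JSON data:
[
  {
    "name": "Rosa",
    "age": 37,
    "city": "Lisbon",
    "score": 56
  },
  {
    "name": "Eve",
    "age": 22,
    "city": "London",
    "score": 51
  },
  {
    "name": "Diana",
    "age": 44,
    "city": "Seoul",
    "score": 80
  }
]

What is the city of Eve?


Looking up record where name = Eve
Record index: 1
Field 'city' = London

ANSWER: London


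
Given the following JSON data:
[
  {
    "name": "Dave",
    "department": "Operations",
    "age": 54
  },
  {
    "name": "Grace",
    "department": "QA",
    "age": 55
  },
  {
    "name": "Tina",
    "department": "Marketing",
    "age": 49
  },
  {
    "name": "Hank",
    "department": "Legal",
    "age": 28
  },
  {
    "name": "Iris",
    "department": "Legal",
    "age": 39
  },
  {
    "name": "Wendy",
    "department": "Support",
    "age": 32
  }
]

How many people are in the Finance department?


Scanning records for department = Finance
  No matches found
Count: 0

ANSWER: 0


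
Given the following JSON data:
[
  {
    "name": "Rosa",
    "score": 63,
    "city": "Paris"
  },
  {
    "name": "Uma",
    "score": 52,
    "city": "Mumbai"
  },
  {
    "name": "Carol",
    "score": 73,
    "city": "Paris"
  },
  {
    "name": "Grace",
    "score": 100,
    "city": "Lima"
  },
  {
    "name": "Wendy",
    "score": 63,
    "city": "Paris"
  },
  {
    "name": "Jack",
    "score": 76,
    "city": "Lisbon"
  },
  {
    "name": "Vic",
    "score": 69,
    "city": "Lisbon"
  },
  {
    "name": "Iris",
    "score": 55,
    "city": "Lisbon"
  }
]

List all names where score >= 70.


Filtering records where score >= 70:
  Rosa (score=63) -> no
  Uma (score=52) -> no
  Carol (score=73) -> YES
  Grace (score=100) -> YES
  Wendy (score=63) -> no
  Jack (score=76) -> YES
  Vic (score=69) -> no
  Iris (score=55) -> no


ANSWER: Carol, Grace, Jack


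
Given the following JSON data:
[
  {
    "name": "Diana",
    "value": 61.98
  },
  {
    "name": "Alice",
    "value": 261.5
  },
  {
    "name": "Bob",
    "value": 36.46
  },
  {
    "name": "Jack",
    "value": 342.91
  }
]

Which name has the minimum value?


Comparing values:
  Diana: 61.98
  Alice: 261.5
  Bob: 36.46
  Jack: 342.91
Minimum: Bob (36.46)

ANSWER: Bob


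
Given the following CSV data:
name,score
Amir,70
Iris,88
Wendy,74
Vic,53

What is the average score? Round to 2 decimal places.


Scores: 70, 88, 74, 53
Sum = 285
Count = 4
Average = 285 / 4 = 71.25

ANSWER: 71.25


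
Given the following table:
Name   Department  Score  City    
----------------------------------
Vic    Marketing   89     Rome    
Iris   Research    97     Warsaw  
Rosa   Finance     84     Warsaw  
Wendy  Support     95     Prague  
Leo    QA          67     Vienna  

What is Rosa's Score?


Row 3: Rosa
Score = 84

ANSWER: 84


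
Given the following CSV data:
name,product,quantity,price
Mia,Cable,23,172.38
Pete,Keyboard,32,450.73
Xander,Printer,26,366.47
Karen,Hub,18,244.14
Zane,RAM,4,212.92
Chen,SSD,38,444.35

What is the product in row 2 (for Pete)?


Row 2: Pete
Column 'product' = Keyboard

ANSWER: Keyboard


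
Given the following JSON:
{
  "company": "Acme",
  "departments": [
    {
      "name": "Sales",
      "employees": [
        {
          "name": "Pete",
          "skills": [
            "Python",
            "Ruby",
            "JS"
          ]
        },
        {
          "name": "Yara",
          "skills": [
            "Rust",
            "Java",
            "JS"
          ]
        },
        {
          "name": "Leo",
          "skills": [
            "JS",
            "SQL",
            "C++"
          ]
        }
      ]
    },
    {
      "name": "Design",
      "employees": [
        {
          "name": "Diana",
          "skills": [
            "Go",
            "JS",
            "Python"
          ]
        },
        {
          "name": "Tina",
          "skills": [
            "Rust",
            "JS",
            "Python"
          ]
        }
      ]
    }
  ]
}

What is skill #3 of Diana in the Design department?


Path: departments[1].employees[0].skills[2]
Value: Python

ANSWER: Python


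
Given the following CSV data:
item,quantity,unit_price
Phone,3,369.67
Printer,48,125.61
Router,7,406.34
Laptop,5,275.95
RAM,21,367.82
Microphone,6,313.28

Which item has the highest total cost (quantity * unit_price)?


Computing row totals:
  Phone: 1109.01
  Printer: 6029.28
  Router: 2844.38
  Laptop: 1379.75
  RAM: 7724.22
  Microphone: 1879.68
Maximum: RAM (7724.22)

ANSWER: RAM


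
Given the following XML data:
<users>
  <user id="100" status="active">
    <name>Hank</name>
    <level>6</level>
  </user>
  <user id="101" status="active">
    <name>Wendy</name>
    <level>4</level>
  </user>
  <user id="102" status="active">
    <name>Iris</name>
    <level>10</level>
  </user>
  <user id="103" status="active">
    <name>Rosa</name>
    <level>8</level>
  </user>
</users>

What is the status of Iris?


Finding user with name = Iris
user id="102" status="active"

ANSWER: active


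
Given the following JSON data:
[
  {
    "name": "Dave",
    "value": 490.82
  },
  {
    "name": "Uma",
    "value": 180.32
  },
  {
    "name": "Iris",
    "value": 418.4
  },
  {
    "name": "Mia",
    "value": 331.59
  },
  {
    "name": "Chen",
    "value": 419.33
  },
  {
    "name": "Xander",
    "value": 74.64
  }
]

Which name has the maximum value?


Comparing values:
  Dave: 490.82
  Uma: 180.32
  Iris: 418.4
  Mia: 331.59
  Chen: 419.33
  Xander: 74.64
Maximum: Dave (490.82)

ANSWER: Dave


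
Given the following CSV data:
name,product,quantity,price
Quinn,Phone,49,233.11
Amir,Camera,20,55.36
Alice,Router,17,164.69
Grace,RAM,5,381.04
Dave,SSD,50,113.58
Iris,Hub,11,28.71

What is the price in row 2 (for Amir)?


Row 2: Amir
Column 'price' = 55.36

ANSWER: 55.36


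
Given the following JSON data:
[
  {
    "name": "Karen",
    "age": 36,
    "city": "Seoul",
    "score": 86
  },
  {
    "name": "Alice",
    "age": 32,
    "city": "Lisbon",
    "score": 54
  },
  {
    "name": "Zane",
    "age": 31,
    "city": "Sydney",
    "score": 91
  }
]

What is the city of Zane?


Looking up record where name = Zane
Record index: 2
Field 'city' = Sydney

ANSWER: Sydney


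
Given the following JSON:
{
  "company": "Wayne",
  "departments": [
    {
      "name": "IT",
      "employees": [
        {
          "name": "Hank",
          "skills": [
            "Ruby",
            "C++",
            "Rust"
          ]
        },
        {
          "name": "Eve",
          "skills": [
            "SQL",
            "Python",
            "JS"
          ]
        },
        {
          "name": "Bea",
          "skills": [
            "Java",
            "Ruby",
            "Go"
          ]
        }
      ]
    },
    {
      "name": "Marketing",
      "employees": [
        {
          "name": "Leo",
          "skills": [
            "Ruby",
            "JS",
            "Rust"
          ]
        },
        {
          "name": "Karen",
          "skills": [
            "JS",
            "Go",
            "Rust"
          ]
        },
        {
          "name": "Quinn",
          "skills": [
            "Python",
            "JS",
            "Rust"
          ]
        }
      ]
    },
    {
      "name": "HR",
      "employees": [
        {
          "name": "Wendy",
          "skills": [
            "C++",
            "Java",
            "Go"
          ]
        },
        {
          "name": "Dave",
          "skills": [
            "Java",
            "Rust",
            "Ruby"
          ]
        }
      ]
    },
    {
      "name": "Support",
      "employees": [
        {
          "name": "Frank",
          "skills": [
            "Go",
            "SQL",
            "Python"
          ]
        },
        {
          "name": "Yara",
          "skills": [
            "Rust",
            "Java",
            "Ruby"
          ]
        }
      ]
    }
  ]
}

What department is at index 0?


Path: departments[0].name
Value: IT

ANSWER: IT


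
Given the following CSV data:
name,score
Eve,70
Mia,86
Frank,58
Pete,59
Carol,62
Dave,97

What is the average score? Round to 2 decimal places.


Scores: 70, 86, 58, 59, 62, 97
Sum = 432
Count = 6
Average = 432 / 6 = 72.00

ANSWER: 72.00


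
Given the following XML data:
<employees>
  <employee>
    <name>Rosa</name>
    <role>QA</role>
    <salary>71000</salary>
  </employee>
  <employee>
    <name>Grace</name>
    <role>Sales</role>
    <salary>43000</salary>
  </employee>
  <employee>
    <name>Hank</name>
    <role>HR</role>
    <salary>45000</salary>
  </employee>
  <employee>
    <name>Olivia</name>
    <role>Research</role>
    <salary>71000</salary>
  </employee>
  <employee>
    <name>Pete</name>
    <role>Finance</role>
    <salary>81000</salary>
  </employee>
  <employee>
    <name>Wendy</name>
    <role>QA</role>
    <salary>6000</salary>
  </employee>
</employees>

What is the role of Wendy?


Searching for <employee> with <name>Wendy</name>
Found at position 6
<role>QA</role>

ANSWER: QA


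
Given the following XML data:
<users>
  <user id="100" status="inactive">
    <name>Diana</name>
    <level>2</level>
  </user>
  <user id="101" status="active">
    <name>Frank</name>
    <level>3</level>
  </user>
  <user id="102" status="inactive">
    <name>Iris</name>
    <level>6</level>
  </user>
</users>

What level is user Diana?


Finding user: Diana
<level>2</level>

ANSWER: 2


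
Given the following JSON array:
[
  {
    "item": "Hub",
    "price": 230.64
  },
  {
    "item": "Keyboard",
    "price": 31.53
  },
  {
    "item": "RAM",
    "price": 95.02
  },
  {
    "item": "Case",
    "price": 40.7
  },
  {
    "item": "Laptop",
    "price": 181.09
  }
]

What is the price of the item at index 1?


Array index 1 -> Keyboard
price = 31.53

ANSWER: 31.53


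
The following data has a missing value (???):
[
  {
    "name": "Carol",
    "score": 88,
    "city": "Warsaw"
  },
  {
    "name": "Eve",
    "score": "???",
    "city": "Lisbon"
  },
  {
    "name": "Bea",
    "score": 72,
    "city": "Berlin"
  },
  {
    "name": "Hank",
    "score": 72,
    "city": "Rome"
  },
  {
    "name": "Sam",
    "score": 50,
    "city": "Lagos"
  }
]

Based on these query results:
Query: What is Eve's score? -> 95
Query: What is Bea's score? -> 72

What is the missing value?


The missing value is Eve's score
From query: Eve's score = 95

ANSWER: 95


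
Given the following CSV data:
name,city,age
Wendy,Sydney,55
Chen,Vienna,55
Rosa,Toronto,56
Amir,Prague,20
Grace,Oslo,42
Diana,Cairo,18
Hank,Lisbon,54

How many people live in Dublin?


Scanning city column for 'Dublin':
Total matches: 0

ANSWER: 0


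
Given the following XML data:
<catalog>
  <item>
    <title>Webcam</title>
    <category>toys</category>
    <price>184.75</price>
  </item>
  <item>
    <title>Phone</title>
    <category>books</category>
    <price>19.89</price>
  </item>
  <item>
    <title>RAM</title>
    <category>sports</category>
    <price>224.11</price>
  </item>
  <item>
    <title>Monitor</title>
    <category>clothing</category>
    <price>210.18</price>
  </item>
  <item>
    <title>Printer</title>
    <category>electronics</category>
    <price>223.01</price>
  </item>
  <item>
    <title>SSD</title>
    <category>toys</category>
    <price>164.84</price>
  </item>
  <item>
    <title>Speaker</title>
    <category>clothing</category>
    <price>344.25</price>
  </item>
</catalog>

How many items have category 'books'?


Scanning <item> elements for <category>books</category>:
  Item 2: Phone -> MATCH
Count: 1

ANSWER: 1


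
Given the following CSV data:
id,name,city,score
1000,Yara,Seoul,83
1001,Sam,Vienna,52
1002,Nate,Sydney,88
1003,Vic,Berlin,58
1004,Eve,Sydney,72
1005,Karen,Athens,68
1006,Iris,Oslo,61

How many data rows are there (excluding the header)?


Counting rows (excluding header):
Header: id,name,city,score
Data rows: 7

ANSWER: 7


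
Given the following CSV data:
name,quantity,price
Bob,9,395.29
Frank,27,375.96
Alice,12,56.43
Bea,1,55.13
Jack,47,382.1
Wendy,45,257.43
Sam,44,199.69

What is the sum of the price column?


Values in 'price' column:
  Row 1: 395.29
  Row 2: 375.96
  Row 3: 56.43
  Row 4: 55.13
  Row 5: 382.1
  Row 6: 257.43
  Row 7: 199.69
Sum = 395.29 + 375.96 + 56.43 + 55.13 + 382.1 + 257.43 + 199.69 = 1722.03

ANSWER: 1722.03


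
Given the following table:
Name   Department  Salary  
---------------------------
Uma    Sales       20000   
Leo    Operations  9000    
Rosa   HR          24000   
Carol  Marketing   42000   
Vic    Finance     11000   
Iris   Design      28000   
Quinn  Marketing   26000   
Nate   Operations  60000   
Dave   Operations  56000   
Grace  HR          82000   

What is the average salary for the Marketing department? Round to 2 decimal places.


Marketing department members:
  Carol: 42000
  Quinn: 26000
Sum = 68000
Count = 2
Average = 68000 / 2 = 34000.00

ANSWER: 34000.00


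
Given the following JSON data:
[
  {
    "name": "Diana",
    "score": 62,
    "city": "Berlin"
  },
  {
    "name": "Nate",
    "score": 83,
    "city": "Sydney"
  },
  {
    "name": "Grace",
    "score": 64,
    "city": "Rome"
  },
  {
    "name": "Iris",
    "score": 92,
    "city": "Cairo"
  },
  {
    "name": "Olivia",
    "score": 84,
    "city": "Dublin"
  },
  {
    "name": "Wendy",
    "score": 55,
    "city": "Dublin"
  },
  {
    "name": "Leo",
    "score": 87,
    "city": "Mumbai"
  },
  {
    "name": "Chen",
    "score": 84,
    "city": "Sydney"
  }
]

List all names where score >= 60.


Filtering records where score >= 60:
  Diana (score=62) -> YES
  Nate (score=83) -> YES
  Grace (score=64) -> YES
  Iris (score=92) -> YES
  Olivia (score=84) -> YES
  Wendy (score=55) -> no
  Leo (score=87) -> YES
  Chen (score=84) -> YES


ANSWER: Diana, Nate, Grace, Iris, Olivia, Leo, Chen


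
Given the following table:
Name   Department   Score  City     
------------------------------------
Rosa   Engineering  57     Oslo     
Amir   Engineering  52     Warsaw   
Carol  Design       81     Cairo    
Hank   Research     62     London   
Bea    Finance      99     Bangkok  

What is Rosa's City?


Row 1: Rosa
City = Oslo

ANSWER: Oslo


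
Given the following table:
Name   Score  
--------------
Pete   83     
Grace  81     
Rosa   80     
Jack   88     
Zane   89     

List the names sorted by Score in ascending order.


Sorting by Score (ascending):
  Rosa: 80
  Grace: 81
  Pete: 83
  Jack: 88
  Zane: 89


ANSWER: Rosa, Grace, Pete, Jack, Zane


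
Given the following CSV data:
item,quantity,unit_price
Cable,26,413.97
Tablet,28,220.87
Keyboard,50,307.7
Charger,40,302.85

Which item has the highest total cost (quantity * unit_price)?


Computing row totals:
  Cable: 10763.22
  Tablet: 6184.36
  Keyboard: 15385.0
  Charger: 12114.0
Maximum: Keyboard (15385.0)

ANSWER: Keyboard


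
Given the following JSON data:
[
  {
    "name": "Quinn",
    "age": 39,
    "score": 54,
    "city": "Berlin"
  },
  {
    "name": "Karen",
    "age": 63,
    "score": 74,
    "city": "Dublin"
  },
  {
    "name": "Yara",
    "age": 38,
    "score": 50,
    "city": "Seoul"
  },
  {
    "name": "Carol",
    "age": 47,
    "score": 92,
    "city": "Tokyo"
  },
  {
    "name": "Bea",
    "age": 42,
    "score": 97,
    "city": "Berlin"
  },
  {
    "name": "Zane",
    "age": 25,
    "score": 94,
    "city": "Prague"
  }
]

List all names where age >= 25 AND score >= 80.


Checking both conditions:
  Quinn (age=39, score=54) -> no
  Karen (age=63, score=74) -> no
  Yara (age=38, score=50) -> no
  Carol (age=47, score=92) -> YES
  Bea (age=42, score=97) -> YES
  Zane (age=25, score=94) -> YES


ANSWER: Carol, Bea, Zane


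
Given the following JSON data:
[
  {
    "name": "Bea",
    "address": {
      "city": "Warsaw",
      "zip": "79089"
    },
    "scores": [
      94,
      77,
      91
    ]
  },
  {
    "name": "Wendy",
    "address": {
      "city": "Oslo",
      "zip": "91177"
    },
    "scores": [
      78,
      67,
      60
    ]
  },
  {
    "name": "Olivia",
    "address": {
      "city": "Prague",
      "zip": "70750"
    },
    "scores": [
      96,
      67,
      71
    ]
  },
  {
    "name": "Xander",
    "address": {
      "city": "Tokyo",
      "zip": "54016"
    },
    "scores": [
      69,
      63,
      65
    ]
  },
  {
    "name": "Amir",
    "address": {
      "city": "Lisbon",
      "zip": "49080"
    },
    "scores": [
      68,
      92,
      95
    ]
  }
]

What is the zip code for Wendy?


Path: records[1].address.zip
Value: 91177

ANSWER: 91177


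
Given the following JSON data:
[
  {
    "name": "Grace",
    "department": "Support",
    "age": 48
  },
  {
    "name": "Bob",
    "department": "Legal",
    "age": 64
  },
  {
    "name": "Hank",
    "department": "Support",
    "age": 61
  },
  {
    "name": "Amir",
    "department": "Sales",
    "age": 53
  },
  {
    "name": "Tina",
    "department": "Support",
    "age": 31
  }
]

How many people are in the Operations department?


Scanning records for department = Operations
  No matches found
Count: 0

ANSWER: 0


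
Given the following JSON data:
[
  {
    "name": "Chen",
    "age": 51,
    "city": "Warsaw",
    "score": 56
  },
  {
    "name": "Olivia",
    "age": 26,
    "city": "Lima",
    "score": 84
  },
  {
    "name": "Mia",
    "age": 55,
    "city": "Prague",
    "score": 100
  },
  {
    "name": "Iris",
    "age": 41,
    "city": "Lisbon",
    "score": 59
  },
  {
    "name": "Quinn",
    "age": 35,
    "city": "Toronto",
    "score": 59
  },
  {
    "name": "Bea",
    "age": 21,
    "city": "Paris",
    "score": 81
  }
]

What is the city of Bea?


Looking up record where name = Bea
Record index: 5
Field 'city' = Paris

ANSWER: Paris


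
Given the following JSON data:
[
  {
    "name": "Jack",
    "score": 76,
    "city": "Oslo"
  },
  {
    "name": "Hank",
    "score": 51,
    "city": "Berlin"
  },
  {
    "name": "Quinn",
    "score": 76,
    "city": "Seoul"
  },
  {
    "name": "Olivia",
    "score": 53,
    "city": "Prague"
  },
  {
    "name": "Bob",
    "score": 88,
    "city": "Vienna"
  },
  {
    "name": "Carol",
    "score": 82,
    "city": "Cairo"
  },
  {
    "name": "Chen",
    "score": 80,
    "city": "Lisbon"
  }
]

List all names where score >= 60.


Filtering records where score >= 60:
  Jack (score=76) -> YES
  Hank (score=51) -> no
  Quinn (score=76) -> YES
  Olivia (score=53) -> no
  Bob (score=88) -> YES
  Carol (score=82) -> YES
  Chen (score=80) -> YES


ANSWER: Jack, Quinn, Bob, Carol, Chen


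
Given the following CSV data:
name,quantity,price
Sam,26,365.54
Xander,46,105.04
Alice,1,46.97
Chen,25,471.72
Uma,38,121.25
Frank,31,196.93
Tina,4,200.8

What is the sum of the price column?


Values in 'price' column:
  Row 1: 365.54
  Row 2: 105.04
  Row 3: 46.97
  Row 4: 471.72
  Row 5: 121.25
  Row 6: 196.93
  Row 7: 200.8
Sum = 365.54 + 105.04 + 46.97 + 471.72 + 121.25 + 196.93 + 200.8 = 1508.25

ANSWER: 1508.25


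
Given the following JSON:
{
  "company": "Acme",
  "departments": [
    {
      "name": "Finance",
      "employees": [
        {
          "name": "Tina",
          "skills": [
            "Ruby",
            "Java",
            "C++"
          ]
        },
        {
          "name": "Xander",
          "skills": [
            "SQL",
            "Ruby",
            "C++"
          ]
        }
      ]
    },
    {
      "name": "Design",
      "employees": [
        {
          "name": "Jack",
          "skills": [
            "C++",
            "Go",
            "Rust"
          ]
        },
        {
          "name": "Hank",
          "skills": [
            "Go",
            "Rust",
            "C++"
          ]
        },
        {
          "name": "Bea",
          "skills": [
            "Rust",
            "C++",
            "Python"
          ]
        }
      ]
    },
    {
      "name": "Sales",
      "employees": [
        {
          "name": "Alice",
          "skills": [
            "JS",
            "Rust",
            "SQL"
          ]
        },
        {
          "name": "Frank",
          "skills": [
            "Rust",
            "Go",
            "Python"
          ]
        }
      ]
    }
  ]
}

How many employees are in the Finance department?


Path: departments[0].employees
Count: 2

ANSWER: 2


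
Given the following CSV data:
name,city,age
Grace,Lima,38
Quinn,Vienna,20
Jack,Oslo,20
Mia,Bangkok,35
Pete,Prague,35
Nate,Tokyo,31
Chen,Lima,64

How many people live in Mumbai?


Scanning city column for 'Mumbai':
Total matches: 0

ANSWER: 0


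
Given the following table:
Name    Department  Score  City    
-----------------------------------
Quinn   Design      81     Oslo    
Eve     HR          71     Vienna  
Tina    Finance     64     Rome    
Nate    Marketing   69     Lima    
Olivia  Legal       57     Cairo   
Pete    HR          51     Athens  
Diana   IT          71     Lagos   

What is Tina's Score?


Row 3: Tina
Score = 64

ANSWER: 64


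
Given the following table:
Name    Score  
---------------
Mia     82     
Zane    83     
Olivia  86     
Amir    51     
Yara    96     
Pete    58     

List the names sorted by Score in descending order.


Sorting by Score (descending):
  Yara: 96
  Olivia: 86
  Zane: 83
  Mia: 82
  Pete: 58
  Amir: 51


ANSWER: Yara, Olivia, Zane, Mia, Pete, Amir


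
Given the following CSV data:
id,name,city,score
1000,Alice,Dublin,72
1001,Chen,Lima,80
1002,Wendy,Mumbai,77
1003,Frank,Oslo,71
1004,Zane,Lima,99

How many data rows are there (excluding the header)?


Counting rows (excluding header):
Header: id,name,city,score
Data rows: 5

ANSWER: 5


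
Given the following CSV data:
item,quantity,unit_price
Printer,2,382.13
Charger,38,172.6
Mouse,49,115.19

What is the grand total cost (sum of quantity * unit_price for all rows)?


Computing row totals:
  Printer: 2 * 382.13 = 764.26
  Charger: 38 * 172.6 = 6558.8
  Mouse: 49 * 115.19 = 5644.31
Grand total = 764.26 + 6558.8 + 5644.31 = 12967.37

ANSWER: 12967.37


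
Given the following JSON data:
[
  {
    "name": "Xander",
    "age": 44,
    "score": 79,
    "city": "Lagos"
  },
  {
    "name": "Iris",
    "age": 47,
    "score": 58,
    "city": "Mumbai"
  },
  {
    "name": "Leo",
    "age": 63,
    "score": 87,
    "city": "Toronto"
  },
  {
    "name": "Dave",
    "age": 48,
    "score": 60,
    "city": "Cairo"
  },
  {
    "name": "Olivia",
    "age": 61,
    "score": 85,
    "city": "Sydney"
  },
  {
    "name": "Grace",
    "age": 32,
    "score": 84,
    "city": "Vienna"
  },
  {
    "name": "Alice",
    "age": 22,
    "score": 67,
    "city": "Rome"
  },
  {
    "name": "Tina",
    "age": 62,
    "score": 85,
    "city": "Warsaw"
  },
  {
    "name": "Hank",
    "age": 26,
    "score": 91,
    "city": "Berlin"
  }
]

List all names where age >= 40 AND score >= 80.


Checking both conditions:
  Xander (age=44, score=79) -> no
  Iris (age=47, score=58) -> no
  Leo (age=63, score=87) -> YES
  Dave (age=48, score=60) -> no
  Olivia (age=61, score=85) -> YES
  Grace (age=32, score=84) -> no
  Alice (age=22, score=67) -> no
  Tina (age=62, score=85) -> YES
  Hank (age=26, score=91) -> no


ANSWER: Leo, Olivia, Tina
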